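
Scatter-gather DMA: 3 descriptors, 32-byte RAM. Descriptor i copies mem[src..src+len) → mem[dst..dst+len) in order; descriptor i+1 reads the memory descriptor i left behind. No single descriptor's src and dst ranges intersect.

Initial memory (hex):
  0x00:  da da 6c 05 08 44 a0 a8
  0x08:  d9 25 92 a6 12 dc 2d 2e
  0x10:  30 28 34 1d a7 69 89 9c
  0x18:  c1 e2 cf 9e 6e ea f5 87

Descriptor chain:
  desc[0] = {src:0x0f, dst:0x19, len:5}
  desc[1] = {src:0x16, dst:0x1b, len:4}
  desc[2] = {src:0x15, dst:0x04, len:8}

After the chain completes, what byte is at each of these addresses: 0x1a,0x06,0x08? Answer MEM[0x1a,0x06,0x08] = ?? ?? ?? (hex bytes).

MEM[0x1a,0x06,0x08] = 30 9c 2e

D0: mem[0x19..0x1d] <- [2e 30 28 34 1d]
D1: mem[0x1b..0x1e] <- [89 9c c1 2e]
D2: mem[0x04..0x0b] <- [69 89 9c c1 2e 30 89 9c]
query mem[0x1a]=0x30, mem[0x06]=0x9c, mem[0x08]=0x2e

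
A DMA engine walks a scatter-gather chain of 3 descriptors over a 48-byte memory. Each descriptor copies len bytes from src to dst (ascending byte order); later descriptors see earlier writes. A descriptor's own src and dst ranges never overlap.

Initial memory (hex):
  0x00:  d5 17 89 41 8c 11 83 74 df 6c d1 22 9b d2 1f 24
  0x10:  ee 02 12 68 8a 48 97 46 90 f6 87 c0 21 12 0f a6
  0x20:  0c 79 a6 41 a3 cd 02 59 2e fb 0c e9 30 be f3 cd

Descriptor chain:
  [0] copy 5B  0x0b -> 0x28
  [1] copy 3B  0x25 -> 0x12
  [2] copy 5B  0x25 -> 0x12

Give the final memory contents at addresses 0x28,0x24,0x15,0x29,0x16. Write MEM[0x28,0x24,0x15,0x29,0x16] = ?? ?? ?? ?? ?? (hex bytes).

#0 dst[0x28+5] := {0x22,0x9b,0xd2,0x1f,0x24}
#1 dst[0x12+3] := {0xcd,0x02,0x59}
#2 dst[0x12+5] := {0xcd,0x02,0x59,0x22,0x9b}
query mem[0x28]=0x22, mem[0x24]=0xa3, mem[0x15]=0x22, mem[0x29]=0x9b, mem[0x16]=0x9b

MEM[0x28,0x24,0x15,0x29,0x16] = 22 a3 22 9b 9b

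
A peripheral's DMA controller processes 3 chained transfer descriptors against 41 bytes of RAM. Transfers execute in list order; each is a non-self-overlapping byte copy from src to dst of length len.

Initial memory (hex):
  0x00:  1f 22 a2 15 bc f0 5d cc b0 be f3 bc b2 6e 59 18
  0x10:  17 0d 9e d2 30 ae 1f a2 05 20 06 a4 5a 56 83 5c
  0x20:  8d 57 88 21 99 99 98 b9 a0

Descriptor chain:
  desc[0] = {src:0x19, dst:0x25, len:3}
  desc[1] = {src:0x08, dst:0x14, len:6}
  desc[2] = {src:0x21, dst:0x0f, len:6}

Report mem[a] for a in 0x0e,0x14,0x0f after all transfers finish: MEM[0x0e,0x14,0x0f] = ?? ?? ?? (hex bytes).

MEM[0x0e,0x14,0x0f] = 59 06 57

  after D0: wrote 3B at 0x25 = 2006a4
  after D1: wrote 6B at 0x14 = b0bef3bcb26e
  after D2: wrote 6B at 0x0f = 578821992006
query mem[0x0e]=0x59, mem[0x14]=0x06, mem[0x0f]=0x57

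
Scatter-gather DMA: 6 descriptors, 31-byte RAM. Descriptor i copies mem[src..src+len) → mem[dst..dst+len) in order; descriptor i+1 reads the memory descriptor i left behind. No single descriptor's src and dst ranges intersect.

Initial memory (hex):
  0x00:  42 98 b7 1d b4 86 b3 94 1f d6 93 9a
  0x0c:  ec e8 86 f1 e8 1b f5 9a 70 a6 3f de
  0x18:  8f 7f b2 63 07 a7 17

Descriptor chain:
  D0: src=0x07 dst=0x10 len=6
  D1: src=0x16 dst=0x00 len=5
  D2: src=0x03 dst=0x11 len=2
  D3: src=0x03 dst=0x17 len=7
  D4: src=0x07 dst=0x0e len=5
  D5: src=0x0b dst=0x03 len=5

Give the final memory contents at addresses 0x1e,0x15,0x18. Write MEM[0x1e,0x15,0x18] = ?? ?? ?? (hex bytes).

#0 dst[0x10+6] := {0x94,0x1f,0xd6,0x93,0x9a,0xec}
#1 dst[0x00+5] := {0x3f,0xde,0x8f,0x7f,0xb2}
#2 dst[0x11+2] := {0x7f,0xb2}
#3 dst[0x17+7] := {0x7f,0xb2,0x86,0xb3,0x94,0x1f,0xd6}
#4 dst[0x0e+5] := {0x94,0x1f,0xd6,0x93,0x9a}
#5 dst[0x03+5] := {0x9a,0xec,0xe8,0x94,0x1f}
query mem[0x1e]=0x17, mem[0x15]=0xec, mem[0x18]=0xb2

MEM[0x1e,0x15,0x18] = 17 ec b2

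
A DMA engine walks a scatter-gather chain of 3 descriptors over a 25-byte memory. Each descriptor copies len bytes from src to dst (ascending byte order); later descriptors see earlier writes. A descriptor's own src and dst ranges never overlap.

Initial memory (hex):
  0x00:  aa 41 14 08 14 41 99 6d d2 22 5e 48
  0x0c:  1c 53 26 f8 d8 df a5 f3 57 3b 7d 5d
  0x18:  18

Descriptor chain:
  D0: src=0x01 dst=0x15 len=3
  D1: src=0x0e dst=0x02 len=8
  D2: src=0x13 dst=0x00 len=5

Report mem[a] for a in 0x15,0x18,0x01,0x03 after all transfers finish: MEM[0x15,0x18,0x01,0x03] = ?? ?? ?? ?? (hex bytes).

MEM[0x15,0x18,0x01,0x03] = 41 18 57 14

[0] 0x01->0x15 len=3 : 41 14 08
[1] 0x0e->0x02 len=8 : 26 f8 d8 df a5 f3 57 41
[2] 0x13->0x00 len=5 : f3 57 41 14 08
query mem[0x15]=0x41, mem[0x18]=0x18, mem[0x01]=0x57, mem[0x03]=0x14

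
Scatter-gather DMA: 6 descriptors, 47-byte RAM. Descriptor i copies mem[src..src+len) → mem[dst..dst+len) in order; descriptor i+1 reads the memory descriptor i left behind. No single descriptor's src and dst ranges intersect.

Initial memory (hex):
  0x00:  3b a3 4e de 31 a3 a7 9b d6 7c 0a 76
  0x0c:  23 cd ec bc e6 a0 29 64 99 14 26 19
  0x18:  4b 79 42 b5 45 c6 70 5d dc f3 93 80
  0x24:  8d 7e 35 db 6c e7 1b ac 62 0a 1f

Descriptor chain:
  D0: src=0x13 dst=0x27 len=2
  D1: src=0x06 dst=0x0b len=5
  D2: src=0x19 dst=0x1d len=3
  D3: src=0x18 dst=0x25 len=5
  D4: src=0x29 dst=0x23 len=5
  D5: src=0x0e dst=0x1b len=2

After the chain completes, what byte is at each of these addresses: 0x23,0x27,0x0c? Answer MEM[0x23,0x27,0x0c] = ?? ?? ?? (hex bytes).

MEM[0x23,0x27,0x0c] = 45 0a 9b

#0 dst[0x27+2] := {0x64,0x99}
#1 dst[0x0b+5] := {0xa7,0x9b,0xd6,0x7c,0x0a}
#2 dst[0x1d+3] := {0x79,0x42,0xb5}
#3 dst[0x25+5] := {0x4b,0x79,0x42,0xb5,0x45}
#4 dst[0x23+5] := {0x45,0x1b,0xac,0x62,0x0a}
#5 dst[0x1b+2] := {0x7c,0x0a}
query mem[0x23]=0x45, mem[0x27]=0x0a, mem[0x0c]=0x9b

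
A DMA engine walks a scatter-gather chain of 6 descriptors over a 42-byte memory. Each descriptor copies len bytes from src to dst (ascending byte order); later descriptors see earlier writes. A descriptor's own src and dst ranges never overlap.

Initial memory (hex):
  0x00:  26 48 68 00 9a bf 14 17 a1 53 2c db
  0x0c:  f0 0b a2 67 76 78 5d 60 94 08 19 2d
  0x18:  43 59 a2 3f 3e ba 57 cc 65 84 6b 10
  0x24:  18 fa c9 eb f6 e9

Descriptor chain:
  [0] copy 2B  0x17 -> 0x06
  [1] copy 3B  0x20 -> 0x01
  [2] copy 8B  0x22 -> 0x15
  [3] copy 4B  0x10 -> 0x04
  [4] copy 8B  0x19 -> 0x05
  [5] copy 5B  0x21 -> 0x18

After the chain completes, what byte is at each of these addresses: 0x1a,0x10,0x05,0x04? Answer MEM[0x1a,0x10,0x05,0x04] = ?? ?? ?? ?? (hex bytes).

MEM[0x1a,0x10,0x05,0x04] = 10 76 c9 76

[0] 0x17->0x06 len=2 : 2d 43
[1] 0x20->0x01 len=3 : 65 84 6b
[2] 0x22->0x15 len=8 : 6b 10 18 fa c9 eb f6 e9
[3] 0x10->0x04 len=4 : 76 78 5d 60
[4] 0x19->0x05 len=8 : c9 eb f6 e9 ba 57 cc 65
[5] 0x21->0x18 len=5 : 84 6b 10 18 fa
query mem[0x1a]=0x10, mem[0x10]=0x76, mem[0x05]=0xc9, mem[0x04]=0x76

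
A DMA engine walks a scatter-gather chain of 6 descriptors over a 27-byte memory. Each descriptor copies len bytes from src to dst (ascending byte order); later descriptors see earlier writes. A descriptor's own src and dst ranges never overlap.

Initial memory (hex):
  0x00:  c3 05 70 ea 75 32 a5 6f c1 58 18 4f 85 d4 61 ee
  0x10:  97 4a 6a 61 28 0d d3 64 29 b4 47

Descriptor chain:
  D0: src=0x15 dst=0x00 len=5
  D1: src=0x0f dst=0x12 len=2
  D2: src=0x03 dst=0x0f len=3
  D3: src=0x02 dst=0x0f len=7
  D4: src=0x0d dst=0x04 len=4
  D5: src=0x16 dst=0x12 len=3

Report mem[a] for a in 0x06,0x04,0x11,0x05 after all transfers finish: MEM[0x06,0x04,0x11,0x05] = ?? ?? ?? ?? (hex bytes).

MEM[0x06,0x04,0x11,0x05] = 64 d4 b4 61

#0 dst[0x00+5] := {0x0d,0xd3,0x64,0x29,0xb4}
#1 dst[0x12+2] := {0xee,0x97}
#2 dst[0x0f+3] := {0x29,0xb4,0x32}
#3 dst[0x0f+7] := {0x64,0x29,0xb4,0x32,0xa5,0x6f,0xc1}
#4 dst[0x04+4] := {0xd4,0x61,0x64,0x29}
#5 dst[0x12+3] := {0xd3,0x64,0x29}
query mem[0x06]=0x64, mem[0x04]=0xd4, mem[0x11]=0xb4, mem[0x05]=0x61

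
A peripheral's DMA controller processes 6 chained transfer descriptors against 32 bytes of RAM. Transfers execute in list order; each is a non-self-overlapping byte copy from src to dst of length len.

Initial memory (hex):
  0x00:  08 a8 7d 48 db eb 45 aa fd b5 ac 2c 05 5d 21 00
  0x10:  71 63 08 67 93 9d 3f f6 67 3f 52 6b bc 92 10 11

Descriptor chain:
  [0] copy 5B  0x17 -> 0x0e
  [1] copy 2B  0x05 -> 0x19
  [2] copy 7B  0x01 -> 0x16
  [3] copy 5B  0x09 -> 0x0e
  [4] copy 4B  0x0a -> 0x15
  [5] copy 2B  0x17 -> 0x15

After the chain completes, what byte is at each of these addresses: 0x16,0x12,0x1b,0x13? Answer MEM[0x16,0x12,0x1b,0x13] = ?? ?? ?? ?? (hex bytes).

MEM[0x16,0x12,0x1b,0x13] = 5d 5d 45 67

D0: mem[0x0e..0x12] <- [f6 67 3f 52 6b]
D1: mem[0x19..0x1a] <- [eb 45]
D2: mem[0x16..0x1c] <- [a8 7d 48 db eb 45 aa]
D3: mem[0x0e..0x12] <- [b5 ac 2c 05 5d]
D4: mem[0x15..0x18] <- [ac 2c 05 5d]
D5: mem[0x15..0x16] <- [05 5d]
query mem[0x16]=0x5d, mem[0x12]=0x5d, mem[0x1b]=0x45, mem[0x13]=0x67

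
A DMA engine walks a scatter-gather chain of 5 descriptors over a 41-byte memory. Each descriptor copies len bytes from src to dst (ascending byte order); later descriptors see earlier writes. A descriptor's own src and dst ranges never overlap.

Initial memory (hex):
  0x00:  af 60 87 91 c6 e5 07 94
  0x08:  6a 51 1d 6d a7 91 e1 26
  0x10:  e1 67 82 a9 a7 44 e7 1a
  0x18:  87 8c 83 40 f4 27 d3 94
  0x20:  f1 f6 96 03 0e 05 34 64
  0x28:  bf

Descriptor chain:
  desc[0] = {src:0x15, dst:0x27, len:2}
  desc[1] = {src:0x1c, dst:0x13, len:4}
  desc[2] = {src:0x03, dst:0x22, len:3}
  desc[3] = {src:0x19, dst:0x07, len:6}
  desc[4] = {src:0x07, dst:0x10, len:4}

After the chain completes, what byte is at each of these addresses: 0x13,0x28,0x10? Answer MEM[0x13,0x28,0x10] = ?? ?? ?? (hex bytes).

MEM[0x13,0x28,0x10] = f4 e7 8c

#0 dst[0x27+2] := {0x44,0xe7}
#1 dst[0x13+4] := {0xf4,0x27,0xd3,0x94}
#2 dst[0x22+3] := {0x91,0xc6,0xe5}
#3 dst[0x07+6] := {0x8c,0x83,0x40,0xf4,0x27,0xd3}
#4 dst[0x10+4] := {0x8c,0x83,0x40,0xf4}
query mem[0x13]=0xf4, mem[0x28]=0xe7, mem[0x10]=0x8c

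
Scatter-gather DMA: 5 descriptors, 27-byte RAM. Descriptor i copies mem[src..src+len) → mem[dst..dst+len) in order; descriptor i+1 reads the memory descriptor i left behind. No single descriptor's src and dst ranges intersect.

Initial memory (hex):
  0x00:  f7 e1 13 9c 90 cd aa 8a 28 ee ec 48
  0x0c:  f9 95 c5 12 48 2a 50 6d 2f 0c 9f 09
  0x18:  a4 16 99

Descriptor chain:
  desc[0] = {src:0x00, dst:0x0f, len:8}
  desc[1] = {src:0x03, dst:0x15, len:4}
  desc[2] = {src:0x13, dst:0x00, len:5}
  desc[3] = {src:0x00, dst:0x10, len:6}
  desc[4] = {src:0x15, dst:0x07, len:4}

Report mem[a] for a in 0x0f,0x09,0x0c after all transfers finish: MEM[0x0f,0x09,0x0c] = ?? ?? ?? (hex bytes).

MEM[0x0f,0x09,0x0c] = f7 cd f9

D0: mem[0x0f..0x16] <- [f7 e1 13 9c 90 cd aa 8a]
D1: mem[0x15..0x18] <- [9c 90 cd aa]
D2: mem[0x00..0x04] <- [90 cd 9c 90 cd]
D3: mem[0x10..0x15] <- [90 cd 9c 90 cd cd]
D4: mem[0x07..0x0a] <- [cd 90 cd aa]
query mem[0x0f]=0xf7, mem[0x09]=0xcd, mem[0x0c]=0xf9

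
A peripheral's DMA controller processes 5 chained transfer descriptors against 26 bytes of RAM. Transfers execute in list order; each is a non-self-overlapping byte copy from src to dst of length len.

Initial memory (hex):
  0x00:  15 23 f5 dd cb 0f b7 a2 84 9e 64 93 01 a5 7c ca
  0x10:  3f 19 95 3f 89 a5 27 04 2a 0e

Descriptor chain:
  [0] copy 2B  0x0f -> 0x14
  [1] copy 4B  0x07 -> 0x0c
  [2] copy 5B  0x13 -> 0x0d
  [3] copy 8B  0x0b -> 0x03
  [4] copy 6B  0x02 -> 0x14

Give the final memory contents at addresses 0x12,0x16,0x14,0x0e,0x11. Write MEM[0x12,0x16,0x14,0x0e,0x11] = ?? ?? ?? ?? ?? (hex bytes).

MEM[0x12,0x16,0x14,0x0e,0x11] = 95 a2 f5 ca 04

D0: mem[0x14..0x15] <- [ca 3f]
D1: mem[0x0c..0x0f] <- [a2 84 9e 64]
D2: mem[0x0d..0x11] <- [3f ca 3f 27 04]
D3: mem[0x03..0x0a] <- [93 a2 3f ca 3f 27 04 95]
D4: mem[0x14..0x19] <- [f5 93 a2 3f ca 3f]
query mem[0x12]=0x95, mem[0x16]=0xa2, mem[0x14]=0xf5, mem[0x0e]=0xca, mem[0x11]=0x04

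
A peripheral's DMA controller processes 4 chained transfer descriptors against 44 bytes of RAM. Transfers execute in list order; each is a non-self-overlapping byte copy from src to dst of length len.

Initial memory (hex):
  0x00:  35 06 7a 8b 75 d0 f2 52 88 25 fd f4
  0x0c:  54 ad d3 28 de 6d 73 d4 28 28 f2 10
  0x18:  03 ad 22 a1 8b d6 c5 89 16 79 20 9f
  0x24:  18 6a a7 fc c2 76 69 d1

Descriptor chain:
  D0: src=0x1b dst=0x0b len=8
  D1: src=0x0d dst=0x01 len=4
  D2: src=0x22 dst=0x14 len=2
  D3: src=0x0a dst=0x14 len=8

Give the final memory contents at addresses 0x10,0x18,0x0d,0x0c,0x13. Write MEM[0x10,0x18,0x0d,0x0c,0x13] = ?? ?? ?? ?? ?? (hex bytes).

[0] 0x1b->0x0b len=8 : a1 8b d6 c5 89 16 79 20
[1] 0x0d->0x01 len=4 : d6 c5 89 16
[2] 0x22->0x14 len=2 : 20 9f
[3] 0x0a->0x14 len=8 : fd a1 8b d6 c5 89 16 79
query mem[0x10]=0x16, mem[0x18]=0xc5, mem[0x0d]=0xd6, mem[0x0c]=0x8b, mem[0x13]=0xd4

MEM[0x10,0x18,0x0d,0x0c,0x13] = 16 c5 d6 8b d4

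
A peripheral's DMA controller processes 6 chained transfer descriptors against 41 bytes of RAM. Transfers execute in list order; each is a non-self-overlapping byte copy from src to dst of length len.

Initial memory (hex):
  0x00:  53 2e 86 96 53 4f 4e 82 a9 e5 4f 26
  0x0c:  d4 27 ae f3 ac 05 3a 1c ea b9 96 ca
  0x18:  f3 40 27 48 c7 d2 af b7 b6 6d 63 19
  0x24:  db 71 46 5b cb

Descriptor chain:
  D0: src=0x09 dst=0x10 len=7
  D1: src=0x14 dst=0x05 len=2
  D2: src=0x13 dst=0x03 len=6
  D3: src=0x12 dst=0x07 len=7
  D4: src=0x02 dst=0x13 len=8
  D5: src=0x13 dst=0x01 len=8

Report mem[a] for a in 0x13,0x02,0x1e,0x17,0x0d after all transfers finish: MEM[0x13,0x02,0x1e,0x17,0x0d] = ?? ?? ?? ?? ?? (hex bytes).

D0: mem[0x10..0x16] <- [e5 4f 26 d4 27 ae f3]
D1: mem[0x05..0x06] <- [27 ae]
D2: mem[0x03..0x08] <- [d4 27 ae f3 ca f3]
D3: mem[0x07..0x0d] <- [26 d4 27 ae f3 ca f3]
D4: mem[0x13..0x1a] <- [86 d4 27 ae f3 26 d4 27]
D5: mem[0x01..0x08] <- [86 d4 27 ae f3 26 d4 27]
query mem[0x13]=0x86, mem[0x02]=0xd4, mem[0x1e]=0xaf, mem[0x17]=0xf3, mem[0x0d]=0xf3

MEM[0x13,0x02,0x1e,0x17,0x0d] = 86 d4 af f3 f3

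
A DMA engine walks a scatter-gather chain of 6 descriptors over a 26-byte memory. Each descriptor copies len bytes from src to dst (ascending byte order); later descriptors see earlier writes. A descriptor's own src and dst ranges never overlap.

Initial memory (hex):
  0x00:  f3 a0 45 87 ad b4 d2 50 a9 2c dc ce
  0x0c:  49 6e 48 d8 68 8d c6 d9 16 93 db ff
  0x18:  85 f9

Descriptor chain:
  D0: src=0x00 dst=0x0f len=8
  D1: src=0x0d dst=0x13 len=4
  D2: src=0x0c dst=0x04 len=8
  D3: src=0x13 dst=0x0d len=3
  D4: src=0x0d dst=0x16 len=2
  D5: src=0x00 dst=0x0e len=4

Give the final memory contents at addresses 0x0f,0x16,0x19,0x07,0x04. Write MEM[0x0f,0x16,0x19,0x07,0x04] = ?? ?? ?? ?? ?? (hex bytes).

[0] 0x00->0x0f len=8 : f3 a0 45 87 ad b4 d2 50
[1] 0x0d->0x13 len=4 : 6e 48 f3 a0
[2] 0x0c->0x04 len=8 : 49 6e 48 f3 a0 45 87 6e
[3] 0x13->0x0d len=3 : 6e 48 f3
[4] 0x0d->0x16 len=2 : 6e 48
[5] 0x00->0x0e len=4 : f3 a0 45 87
query mem[0x0f]=0xa0, mem[0x16]=0x6e, mem[0x19]=0xf9, mem[0x07]=0xf3, mem[0x04]=0x49

MEM[0x0f,0x16,0x19,0x07,0x04] = a0 6e f9 f3 49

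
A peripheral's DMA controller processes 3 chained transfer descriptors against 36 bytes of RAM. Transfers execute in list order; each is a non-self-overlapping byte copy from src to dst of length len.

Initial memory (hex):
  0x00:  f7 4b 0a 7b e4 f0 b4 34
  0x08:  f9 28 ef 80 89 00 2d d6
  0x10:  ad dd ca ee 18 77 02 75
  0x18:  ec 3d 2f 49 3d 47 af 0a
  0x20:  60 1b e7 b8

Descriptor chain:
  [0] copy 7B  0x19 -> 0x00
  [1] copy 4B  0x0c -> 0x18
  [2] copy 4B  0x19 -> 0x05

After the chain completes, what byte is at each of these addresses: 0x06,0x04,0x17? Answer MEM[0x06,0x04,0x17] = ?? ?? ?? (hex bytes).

MEM[0x06,0x04,0x17] = 2d 47 75

#0 dst[0x00+7] := {0x3d,0x2f,0x49,0x3d,0x47,0xaf,0x0a}
#1 dst[0x18+4] := {0x89,0x00,0x2d,0xd6}
#2 dst[0x05+4] := {0x00,0x2d,0xd6,0x3d}
query mem[0x06]=0x2d, mem[0x04]=0x47, mem[0x17]=0x75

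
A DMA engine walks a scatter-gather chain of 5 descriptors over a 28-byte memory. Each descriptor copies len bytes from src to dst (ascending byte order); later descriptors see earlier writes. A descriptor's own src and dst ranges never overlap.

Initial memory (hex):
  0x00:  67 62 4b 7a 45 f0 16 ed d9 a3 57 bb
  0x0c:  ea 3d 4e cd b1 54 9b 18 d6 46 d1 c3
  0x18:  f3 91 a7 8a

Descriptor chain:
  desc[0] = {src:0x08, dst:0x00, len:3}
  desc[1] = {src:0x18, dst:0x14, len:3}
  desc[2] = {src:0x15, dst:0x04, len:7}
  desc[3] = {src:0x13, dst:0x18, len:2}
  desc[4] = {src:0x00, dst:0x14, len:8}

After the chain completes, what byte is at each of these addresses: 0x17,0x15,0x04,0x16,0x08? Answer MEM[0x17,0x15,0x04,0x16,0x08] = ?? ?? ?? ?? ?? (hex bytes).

  after D0: wrote 3B at 0x00 = d9a357
  after D1: wrote 3B at 0x14 = f391a7
  after D2: wrote 7B at 0x04 = 91a7c3f391a78a
  after D3: wrote 2B at 0x18 = 18f3
  after D4: wrote 8B at 0x14 = d9a3577a91a7c3f3
query mem[0x17]=0x7a, mem[0x15]=0xa3, mem[0x04]=0x91, mem[0x16]=0x57, mem[0x08]=0x91

MEM[0x17,0x15,0x04,0x16,0x08] = 7a a3 91 57 91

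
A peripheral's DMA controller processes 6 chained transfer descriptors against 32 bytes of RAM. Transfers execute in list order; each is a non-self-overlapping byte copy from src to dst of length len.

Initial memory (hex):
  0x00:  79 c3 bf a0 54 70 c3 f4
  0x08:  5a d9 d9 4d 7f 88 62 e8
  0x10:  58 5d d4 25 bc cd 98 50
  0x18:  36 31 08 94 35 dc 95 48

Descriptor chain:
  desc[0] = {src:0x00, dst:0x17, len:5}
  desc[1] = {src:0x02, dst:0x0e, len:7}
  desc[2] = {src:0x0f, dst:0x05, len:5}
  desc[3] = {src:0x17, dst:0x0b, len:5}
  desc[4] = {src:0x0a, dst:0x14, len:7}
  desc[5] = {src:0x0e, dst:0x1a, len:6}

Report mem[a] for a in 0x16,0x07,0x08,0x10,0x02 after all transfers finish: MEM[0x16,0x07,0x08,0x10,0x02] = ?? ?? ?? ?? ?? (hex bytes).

D0: mem[0x17..0x1b] <- [79 c3 bf a0 54]
D1: mem[0x0e..0x14] <- [bf a0 54 70 c3 f4 5a]
D2: mem[0x05..0x09] <- [a0 54 70 c3 f4]
D3: mem[0x0b..0x0f] <- [79 c3 bf a0 54]
D4: mem[0x14..0x1a] <- [d9 79 c3 bf a0 54 54]
D5: mem[0x1a..0x1f] <- [a0 54 54 70 c3 f4]
query mem[0x16]=0xc3, mem[0x07]=0x70, mem[0x08]=0xc3, mem[0x10]=0x54, mem[0x02]=0xbf

MEM[0x16,0x07,0x08,0x10,0x02] = c3 70 c3 54 bf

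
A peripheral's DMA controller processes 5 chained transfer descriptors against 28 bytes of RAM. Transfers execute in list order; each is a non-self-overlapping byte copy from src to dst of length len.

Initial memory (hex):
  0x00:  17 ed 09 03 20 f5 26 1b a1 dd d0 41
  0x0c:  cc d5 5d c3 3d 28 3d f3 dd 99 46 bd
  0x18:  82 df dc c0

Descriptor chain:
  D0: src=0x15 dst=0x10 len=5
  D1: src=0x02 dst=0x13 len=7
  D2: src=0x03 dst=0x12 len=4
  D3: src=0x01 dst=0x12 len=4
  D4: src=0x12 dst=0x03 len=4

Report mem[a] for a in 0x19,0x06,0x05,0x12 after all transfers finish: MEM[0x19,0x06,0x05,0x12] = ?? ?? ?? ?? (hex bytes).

[0] 0x15->0x10 len=5 : 99 46 bd 82 df
[1] 0x02->0x13 len=7 : 09 03 20 f5 26 1b a1
[2] 0x03->0x12 len=4 : 03 20 f5 26
[3] 0x01->0x12 len=4 : ed 09 03 20
[4] 0x12->0x03 len=4 : ed 09 03 20
query mem[0x19]=0xa1, mem[0x06]=0x20, mem[0x05]=0x03, mem[0x12]=0xed

MEM[0x19,0x06,0x05,0x12] = a1 20 03 ed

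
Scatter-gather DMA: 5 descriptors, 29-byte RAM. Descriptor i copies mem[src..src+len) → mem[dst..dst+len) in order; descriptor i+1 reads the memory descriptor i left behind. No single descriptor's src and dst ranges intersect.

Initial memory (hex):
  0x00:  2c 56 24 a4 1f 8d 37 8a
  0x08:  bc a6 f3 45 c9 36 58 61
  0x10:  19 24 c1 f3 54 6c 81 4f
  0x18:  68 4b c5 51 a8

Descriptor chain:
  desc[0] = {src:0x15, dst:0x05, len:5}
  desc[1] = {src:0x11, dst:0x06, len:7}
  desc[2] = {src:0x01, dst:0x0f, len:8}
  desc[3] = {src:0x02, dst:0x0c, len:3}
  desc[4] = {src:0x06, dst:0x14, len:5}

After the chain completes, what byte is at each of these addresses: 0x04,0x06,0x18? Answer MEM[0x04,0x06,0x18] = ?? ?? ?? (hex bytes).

#0 dst[0x05+5] := {0x6c,0x81,0x4f,0x68,0x4b}
#1 dst[0x06+7] := {0x24,0xc1,0xf3,0x54,0x6c,0x81,0x4f}
#2 dst[0x0f+8] := {0x56,0x24,0xa4,0x1f,0x6c,0x24,0xc1,0xf3}
#3 dst[0x0c+3] := {0x24,0xa4,0x1f}
#4 dst[0x14+5] := {0x24,0xc1,0xf3,0x54,0x6c}
query mem[0x04]=0x1f, mem[0x06]=0x24, mem[0x18]=0x6c

MEM[0x04,0x06,0x18] = 1f 24 6c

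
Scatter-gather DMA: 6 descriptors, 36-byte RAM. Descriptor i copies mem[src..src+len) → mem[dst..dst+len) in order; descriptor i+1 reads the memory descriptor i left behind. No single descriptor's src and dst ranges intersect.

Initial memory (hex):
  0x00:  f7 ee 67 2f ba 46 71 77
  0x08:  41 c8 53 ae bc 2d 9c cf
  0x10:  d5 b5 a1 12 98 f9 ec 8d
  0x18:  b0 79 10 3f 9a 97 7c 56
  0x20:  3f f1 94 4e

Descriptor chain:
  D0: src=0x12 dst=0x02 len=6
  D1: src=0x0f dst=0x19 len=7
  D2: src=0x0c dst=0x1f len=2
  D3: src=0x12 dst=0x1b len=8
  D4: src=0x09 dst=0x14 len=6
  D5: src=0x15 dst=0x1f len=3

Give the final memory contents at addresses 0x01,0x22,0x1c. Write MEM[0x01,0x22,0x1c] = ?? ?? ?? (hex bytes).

MEM[0x01,0x22,0x1c] = ee cf 12

D0: mem[0x02..0x07] <- [a1 12 98 f9 ec 8d]
D1: mem[0x19..0x1f] <- [cf d5 b5 a1 12 98 f9]
D2: mem[0x1f..0x20] <- [bc 2d]
D3: mem[0x1b..0x22] <- [a1 12 98 f9 ec 8d b0 cf]
D4: mem[0x14..0x19] <- [c8 53 ae bc 2d 9c]
D5: mem[0x1f..0x21] <- [53 ae bc]
query mem[0x01]=0xee, mem[0x22]=0xcf, mem[0x1c]=0x12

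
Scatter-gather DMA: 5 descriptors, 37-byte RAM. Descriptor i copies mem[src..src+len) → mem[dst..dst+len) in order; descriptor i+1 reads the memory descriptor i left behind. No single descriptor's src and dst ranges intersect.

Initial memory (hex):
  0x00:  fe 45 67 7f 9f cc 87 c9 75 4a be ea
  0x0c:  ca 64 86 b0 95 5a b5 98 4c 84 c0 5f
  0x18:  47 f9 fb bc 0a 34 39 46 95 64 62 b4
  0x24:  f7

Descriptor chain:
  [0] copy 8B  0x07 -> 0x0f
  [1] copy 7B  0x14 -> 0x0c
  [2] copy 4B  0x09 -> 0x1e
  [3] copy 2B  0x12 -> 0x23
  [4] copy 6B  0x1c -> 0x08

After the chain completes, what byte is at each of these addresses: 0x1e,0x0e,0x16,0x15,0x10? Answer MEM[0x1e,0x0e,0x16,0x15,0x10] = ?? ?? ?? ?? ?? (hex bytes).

[0] 0x07->0x0f len=8 : c9 75 4a be ea ca 64 86
[1] 0x14->0x0c len=7 : ca 64 86 5f 47 f9 fb
[2] 0x09->0x1e len=4 : 4a be ea ca
[3] 0x12->0x23 len=2 : fb ea
[4] 0x1c->0x08 len=6 : 0a 34 4a be ea ca
query mem[0x1e]=0x4a, mem[0x0e]=0x86, mem[0x16]=0x86, mem[0x15]=0x64, mem[0x10]=0x47

MEM[0x1e,0x0e,0x16,0x15,0x10] = 4a 86 86 64 47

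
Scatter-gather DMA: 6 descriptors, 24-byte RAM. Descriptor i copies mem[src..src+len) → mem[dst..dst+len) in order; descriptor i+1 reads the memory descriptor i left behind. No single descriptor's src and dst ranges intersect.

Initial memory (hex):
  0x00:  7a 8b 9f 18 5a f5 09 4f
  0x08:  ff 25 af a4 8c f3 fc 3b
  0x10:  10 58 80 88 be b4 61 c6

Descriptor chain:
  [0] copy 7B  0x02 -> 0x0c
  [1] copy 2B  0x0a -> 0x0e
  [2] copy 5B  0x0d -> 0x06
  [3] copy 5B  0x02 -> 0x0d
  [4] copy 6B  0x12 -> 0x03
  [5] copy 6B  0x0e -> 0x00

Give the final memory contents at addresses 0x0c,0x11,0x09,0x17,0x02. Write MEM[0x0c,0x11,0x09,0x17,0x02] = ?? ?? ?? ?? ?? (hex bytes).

MEM[0x0c,0x11,0x09,0x17,0x02] = 9f 18 09 c6 f5

#0 dst[0x0c+7] := {0x9f,0x18,0x5a,0xf5,0x09,0x4f,0xff}
#1 dst[0x0e+2] := {0xaf,0xa4}
#2 dst[0x06+5] := {0x18,0xaf,0xa4,0x09,0x4f}
#3 dst[0x0d+5] := {0x9f,0x18,0x5a,0xf5,0x18}
#4 dst[0x03+6] := {0xff,0x88,0xbe,0xb4,0x61,0xc6}
#5 dst[0x00+6] := {0x18,0x5a,0xf5,0x18,0xff,0x88}
query mem[0x0c]=0x9f, mem[0x11]=0x18, mem[0x09]=0x09, mem[0x17]=0xc6, mem[0x02]=0xf5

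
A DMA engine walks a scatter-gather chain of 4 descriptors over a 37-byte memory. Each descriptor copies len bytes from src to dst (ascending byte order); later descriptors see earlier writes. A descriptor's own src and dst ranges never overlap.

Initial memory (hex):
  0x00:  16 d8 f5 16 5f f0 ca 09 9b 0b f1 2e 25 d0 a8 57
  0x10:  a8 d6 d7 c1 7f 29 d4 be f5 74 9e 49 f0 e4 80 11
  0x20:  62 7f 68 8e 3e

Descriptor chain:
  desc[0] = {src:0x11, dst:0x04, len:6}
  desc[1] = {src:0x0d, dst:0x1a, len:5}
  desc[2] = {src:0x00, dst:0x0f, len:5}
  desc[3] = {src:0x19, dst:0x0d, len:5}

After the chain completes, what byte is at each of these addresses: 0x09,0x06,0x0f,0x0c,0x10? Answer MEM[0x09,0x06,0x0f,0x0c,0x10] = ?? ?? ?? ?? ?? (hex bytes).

MEM[0x09,0x06,0x0f,0x0c,0x10] = d4 c1 a8 25 57

[0] 0x11->0x04 len=6 : d6 d7 c1 7f 29 d4
[1] 0x0d->0x1a len=5 : d0 a8 57 a8 d6
[2] 0x00->0x0f len=5 : 16 d8 f5 16 d6
[3] 0x19->0x0d len=5 : 74 d0 a8 57 a8
query mem[0x09]=0xd4, mem[0x06]=0xc1, mem[0x0f]=0xa8, mem[0x0c]=0x25, mem[0x10]=0x57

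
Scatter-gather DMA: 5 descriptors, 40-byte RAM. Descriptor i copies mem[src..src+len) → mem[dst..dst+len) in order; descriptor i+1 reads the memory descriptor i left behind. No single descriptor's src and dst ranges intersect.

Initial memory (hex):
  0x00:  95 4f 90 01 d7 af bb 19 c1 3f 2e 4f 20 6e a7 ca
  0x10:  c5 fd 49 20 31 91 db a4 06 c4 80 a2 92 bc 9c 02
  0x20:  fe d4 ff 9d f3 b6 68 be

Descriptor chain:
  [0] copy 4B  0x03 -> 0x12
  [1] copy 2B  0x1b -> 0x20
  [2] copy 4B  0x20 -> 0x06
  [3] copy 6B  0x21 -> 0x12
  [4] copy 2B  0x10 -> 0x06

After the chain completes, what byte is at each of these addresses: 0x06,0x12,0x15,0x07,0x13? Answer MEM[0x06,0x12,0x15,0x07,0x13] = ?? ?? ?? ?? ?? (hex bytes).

MEM[0x06,0x12,0x15,0x07,0x13] = c5 92 f3 fd ff

#0 dst[0x12+4] := {0x01,0xd7,0xaf,0xbb}
#1 dst[0x20+2] := {0xa2,0x92}
#2 dst[0x06+4] := {0xa2,0x92,0xff,0x9d}
#3 dst[0x12+6] := {0x92,0xff,0x9d,0xf3,0xb6,0x68}
#4 dst[0x06+2] := {0xc5,0xfd}
query mem[0x06]=0xc5, mem[0x12]=0x92, mem[0x15]=0xf3, mem[0x07]=0xfd, mem[0x13]=0xff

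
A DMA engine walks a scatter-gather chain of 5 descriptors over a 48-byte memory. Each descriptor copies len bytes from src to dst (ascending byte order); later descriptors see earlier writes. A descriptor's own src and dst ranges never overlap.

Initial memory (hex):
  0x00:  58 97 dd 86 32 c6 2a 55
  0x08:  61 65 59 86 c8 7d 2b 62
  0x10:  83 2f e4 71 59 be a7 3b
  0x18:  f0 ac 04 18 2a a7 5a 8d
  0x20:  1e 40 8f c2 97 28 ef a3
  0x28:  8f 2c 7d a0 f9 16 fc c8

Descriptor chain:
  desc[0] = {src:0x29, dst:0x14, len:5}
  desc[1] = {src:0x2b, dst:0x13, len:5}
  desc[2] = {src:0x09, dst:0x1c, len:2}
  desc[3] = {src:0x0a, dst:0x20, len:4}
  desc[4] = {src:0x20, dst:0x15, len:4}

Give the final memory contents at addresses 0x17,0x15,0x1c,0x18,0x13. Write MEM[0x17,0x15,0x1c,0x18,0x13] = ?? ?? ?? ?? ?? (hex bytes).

  after D0: wrote 5B at 0x14 = 2c7da0f916
  after D1: wrote 5B at 0x13 = a0f916fcc8
  after D2: wrote 2B at 0x1c = 6559
  after D3: wrote 4B at 0x20 = 5986c87d
  after D4: wrote 4B at 0x15 = 5986c87d
query mem[0x17]=0xc8, mem[0x15]=0x59, mem[0x1c]=0x65, mem[0x18]=0x7d, mem[0x13]=0xa0

MEM[0x17,0x15,0x1c,0x18,0x13] = c8 59 65 7d a0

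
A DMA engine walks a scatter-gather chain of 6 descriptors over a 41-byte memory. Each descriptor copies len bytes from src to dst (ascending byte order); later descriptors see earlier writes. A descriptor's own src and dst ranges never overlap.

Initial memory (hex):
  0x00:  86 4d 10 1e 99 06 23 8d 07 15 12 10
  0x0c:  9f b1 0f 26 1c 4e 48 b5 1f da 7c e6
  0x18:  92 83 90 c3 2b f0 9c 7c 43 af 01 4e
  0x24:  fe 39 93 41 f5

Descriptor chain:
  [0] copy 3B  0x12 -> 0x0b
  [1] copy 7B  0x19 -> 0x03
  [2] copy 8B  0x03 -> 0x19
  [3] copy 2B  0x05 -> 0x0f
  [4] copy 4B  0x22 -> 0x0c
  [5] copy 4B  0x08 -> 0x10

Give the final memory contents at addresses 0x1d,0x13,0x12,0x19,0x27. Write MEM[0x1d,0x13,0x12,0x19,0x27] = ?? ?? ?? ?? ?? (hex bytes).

MEM[0x1d,0x13,0x12,0x19,0x27] = f0 48 12 83 41

D0: mem[0x0b..0x0d] <- [48 b5 1f]
D1: mem[0x03..0x09] <- [83 90 c3 2b f0 9c 7c]
D2: mem[0x19..0x20] <- [83 90 c3 2b f0 9c 7c 12]
D3: mem[0x0f..0x10] <- [c3 2b]
D4: mem[0x0c..0x0f] <- [01 4e fe 39]
D5: mem[0x10..0x13] <- [9c 7c 12 48]
query mem[0x1d]=0xf0, mem[0x13]=0x48, mem[0x12]=0x12, mem[0x19]=0x83, mem[0x27]=0x41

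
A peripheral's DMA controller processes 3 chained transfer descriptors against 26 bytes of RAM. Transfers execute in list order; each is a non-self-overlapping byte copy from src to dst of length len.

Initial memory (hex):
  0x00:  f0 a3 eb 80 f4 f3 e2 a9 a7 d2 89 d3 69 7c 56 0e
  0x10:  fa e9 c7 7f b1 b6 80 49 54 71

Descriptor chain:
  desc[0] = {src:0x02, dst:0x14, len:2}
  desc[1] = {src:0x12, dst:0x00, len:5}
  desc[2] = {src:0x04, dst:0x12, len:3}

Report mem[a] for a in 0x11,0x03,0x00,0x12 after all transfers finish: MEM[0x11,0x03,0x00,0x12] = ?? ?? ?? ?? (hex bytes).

[0] 0x02->0x14 len=2 : eb 80
[1] 0x12->0x00 len=5 : c7 7f eb 80 80
[2] 0x04->0x12 len=3 : 80 f3 e2
query mem[0x11]=0xe9, mem[0x03]=0x80, mem[0x00]=0xc7, mem[0x12]=0x80

MEM[0x11,0x03,0x00,0x12] = e9 80 c7 80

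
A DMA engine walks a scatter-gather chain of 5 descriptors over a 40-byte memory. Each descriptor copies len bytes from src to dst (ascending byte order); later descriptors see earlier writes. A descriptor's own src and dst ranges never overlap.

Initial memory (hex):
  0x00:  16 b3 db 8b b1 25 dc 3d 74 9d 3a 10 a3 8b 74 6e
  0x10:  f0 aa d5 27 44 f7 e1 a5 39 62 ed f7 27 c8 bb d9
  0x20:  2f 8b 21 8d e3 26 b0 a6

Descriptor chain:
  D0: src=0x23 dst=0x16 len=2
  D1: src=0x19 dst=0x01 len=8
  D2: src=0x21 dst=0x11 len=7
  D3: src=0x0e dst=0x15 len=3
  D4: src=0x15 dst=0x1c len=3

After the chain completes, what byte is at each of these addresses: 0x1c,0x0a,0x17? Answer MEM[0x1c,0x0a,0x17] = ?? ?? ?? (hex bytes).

MEM[0x1c,0x0a,0x17] = 74 3a f0

#0 dst[0x16+2] := {0x8d,0xe3}
#1 dst[0x01+8] := {0x62,0xed,0xf7,0x27,0xc8,0xbb,0xd9,0x2f}
#2 dst[0x11+7] := {0x8b,0x21,0x8d,0xe3,0x26,0xb0,0xa6}
#3 dst[0x15+3] := {0x74,0x6e,0xf0}
#4 dst[0x1c+3] := {0x74,0x6e,0xf0}
query mem[0x1c]=0x74, mem[0x0a]=0x3a, mem[0x17]=0xf0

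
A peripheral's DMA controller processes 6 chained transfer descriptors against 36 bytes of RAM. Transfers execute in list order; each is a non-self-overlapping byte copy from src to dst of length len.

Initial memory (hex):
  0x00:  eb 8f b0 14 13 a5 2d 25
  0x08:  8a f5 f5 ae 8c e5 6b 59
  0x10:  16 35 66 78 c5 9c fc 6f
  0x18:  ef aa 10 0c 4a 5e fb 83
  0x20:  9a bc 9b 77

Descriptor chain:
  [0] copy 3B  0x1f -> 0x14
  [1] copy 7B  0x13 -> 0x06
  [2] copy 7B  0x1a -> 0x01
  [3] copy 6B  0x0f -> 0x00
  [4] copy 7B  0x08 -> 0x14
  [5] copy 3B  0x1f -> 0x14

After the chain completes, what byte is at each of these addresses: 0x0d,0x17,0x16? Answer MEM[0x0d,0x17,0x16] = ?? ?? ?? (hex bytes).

  after D0: wrote 3B at 0x14 = 839abc
  after D1: wrote 7B at 0x06 = 78839abc6fefaa
  after D2: wrote 7B at 0x01 = 100c4a5efb839a
  after D3: wrote 6B at 0x00 = 591635667883
  after D4: wrote 7B at 0x14 = 9abc6fefaae56b
  after D5: wrote 3B at 0x14 = 839abc
query mem[0x0d]=0xe5, mem[0x17]=0xef, mem[0x16]=0xbc

MEM[0x0d,0x17,0x16] = e5 ef bc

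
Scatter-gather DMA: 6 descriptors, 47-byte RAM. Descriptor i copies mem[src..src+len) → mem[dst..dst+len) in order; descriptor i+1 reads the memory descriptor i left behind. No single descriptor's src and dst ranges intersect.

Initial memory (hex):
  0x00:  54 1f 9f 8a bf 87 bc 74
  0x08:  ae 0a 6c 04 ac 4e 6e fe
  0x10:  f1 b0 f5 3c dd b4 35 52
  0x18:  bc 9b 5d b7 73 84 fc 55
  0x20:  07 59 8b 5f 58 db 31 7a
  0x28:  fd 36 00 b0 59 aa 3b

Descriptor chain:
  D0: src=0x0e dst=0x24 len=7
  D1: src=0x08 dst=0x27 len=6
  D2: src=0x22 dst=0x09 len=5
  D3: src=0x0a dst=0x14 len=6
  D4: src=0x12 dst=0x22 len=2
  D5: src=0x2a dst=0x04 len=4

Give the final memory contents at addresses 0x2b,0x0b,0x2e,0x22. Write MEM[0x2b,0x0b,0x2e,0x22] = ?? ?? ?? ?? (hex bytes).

  after D0: wrote 7B at 0x24 = 6efef1b0f53cdd
  after D1: wrote 6B at 0x27 = ae0a6c04ac4e
  after D2: wrote 5B at 0x09 = 8b5f6efef1
  after D3: wrote 6B at 0x14 = 5f6efef16efe
  after D4: wrote 2B at 0x22 = f53c
  after D5: wrote 4B at 0x04 = 04ac4eaa
query mem[0x2b]=0xac, mem[0x0b]=0x6e, mem[0x2e]=0x3b, mem[0x22]=0xf5

MEM[0x2b,0x0b,0x2e,0x22] = ac 6e 3b f5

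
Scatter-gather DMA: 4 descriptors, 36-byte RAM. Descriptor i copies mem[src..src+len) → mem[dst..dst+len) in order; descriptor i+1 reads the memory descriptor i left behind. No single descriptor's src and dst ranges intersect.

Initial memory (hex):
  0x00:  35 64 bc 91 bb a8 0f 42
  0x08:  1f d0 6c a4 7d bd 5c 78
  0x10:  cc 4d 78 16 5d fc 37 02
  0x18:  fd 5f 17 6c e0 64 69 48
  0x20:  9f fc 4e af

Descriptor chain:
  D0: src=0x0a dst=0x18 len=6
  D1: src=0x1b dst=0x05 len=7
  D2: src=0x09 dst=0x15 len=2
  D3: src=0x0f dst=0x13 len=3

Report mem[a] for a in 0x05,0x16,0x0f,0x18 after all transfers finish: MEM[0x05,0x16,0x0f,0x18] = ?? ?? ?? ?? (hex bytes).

[0] 0x0a->0x18 len=6 : 6c a4 7d bd 5c 78
[1] 0x1b->0x05 len=7 : bd 5c 78 69 48 9f fc
[2] 0x09->0x15 len=2 : 48 9f
[3] 0x0f->0x13 len=3 : 78 cc 4d
query mem[0x05]=0xbd, mem[0x16]=0x9f, mem[0x0f]=0x78, mem[0x18]=0x6c

MEM[0x05,0x16,0x0f,0x18] = bd 9f 78 6c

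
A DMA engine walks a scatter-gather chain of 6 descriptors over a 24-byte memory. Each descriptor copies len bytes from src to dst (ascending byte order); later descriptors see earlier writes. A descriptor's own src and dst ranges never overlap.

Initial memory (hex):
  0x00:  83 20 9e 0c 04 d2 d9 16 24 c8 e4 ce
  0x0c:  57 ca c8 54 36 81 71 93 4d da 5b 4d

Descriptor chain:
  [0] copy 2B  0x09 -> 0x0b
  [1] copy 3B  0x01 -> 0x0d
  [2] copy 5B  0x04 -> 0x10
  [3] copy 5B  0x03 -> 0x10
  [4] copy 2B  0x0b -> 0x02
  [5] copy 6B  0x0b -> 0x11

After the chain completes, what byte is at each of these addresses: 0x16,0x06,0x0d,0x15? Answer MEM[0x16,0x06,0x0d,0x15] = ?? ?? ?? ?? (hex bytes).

  after D0: wrote 2B at 0x0b = c8e4
  after D1: wrote 3B at 0x0d = 209e0c
  after D2: wrote 5B at 0x10 = 04d2d91624
  after D3: wrote 5B at 0x10 = 0c04d2d916
  after D4: wrote 2B at 0x02 = c8e4
  after D5: wrote 6B at 0x11 = c8e4209e0c0c
query mem[0x16]=0x0c, mem[0x06]=0xd9, mem[0x0d]=0x20, mem[0x15]=0x0c

MEM[0x16,0x06,0x0d,0x15] = 0c d9 20 0c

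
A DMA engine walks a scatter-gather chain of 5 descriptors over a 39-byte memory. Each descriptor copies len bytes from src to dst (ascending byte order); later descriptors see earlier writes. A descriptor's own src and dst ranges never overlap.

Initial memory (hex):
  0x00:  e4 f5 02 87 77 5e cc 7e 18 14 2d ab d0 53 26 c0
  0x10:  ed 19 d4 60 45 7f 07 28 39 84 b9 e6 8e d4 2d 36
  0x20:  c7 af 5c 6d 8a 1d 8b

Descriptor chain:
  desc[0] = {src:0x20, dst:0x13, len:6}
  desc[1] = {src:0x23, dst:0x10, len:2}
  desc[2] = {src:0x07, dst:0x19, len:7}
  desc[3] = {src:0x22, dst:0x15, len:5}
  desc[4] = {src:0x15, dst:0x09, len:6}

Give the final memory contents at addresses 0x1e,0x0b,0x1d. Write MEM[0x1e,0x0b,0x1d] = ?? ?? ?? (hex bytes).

MEM[0x1e,0x0b,0x1d] = d0 8a ab

[0] 0x20->0x13 len=6 : c7 af 5c 6d 8a 1d
[1] 0x23->0x10 len=2 : 6d 8a
[2] 0x07->0x19 len=7 : 7e 18 14 2d ab d0 53
[3] 0x22->0x15 len=5 : 5c 6d 8a 1d 8b
[4] 0x15->0x09 len=6 : 5c 6d 8a 1d 8b 18
query mem[0x1e]=0xd0, mem[0x0b]=0x8a, mem[0x1d]=0xab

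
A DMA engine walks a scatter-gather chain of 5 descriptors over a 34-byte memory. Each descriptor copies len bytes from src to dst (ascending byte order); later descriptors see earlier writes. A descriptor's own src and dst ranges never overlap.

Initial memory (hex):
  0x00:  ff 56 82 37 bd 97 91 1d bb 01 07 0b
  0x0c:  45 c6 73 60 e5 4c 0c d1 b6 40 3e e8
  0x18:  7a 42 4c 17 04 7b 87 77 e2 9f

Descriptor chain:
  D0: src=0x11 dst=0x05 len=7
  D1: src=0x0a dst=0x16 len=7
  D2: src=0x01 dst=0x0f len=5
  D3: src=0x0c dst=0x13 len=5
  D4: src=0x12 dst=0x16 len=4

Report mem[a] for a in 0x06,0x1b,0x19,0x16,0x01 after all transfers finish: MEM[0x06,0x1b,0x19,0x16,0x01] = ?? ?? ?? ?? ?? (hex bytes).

  after D0: wrote 7B at 0x05 = 4c0cd1b6403ee8
  after D1: wrote 7B at 0x16 = 3ee845c67360e5
  after D2: wrote 5B at 0x0f = 568237bd4c
  after D3: wrote 5B at 0x13 = 45c6735682
  after D4: wrote 4B at 0x16 = bd45c673
query mem[0x06]=0x0c, mem[0x1b]=0x60, mem[0x19]=0x73, mem[0x16]=0xbd, mem[0x01]=0x56

MEM[0x06,0x1b,0x19,0x16,0x01] = 0c 60 73 bd 56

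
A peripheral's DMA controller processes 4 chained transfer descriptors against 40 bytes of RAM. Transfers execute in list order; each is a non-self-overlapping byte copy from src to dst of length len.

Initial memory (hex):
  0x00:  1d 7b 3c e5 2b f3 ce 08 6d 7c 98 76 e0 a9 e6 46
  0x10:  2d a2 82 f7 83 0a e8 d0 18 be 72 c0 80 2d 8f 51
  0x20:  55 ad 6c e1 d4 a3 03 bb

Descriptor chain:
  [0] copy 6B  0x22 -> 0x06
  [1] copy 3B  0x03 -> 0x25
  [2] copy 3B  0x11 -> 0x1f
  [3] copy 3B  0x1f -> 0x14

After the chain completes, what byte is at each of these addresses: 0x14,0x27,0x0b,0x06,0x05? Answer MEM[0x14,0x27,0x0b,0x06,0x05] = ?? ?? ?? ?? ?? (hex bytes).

[0] 0x22->0x06 len=6 : 6c e1 d4 a3 03 bb
[1] 0x03->0x25 len=3 : e5 2b f3
[2] 0x11->0x1f len=3 : a2 82 f7
[3] 0x1f->0x14 len=3 : a2 82 f7
query mem[0x14]=0xa2, mem[0x27]=0xf3, mem[0x0b]=0xbb, mem[0x06]=0x6c, mem[0x05]=0xf3

MEM[0x14,0x27,0x0b,0x06,0x05] = a2 f3 bb 6c f3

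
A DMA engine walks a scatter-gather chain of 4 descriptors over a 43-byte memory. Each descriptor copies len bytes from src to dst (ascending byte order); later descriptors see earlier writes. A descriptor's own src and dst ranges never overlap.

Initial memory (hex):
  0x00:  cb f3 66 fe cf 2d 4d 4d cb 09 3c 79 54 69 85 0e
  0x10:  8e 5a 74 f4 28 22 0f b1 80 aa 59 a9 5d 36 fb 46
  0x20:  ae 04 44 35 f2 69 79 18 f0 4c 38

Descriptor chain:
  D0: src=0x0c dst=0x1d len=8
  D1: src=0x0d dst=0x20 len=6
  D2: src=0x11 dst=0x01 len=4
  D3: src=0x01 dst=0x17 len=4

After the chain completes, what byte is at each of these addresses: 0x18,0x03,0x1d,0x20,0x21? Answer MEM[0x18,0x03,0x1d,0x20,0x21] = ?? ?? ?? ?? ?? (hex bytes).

MEM[0x18,0x03,0x1d,0x20,0x21] = 74 f4 54 69 85

#0 dst[0x1d+8] := {0x54,0x69,0x85,0x0e,0x8e,0x5a,0x74,0xf4}
#1 dst[0x20+6] := {0x69,0x85,0x0e,0x8e,0x5a,0x74}
#2 dst[0x01+4] := {0x5a,0x74,0xf4,0x28}
#3 dst[0x17+4] := {0x5a,0x74,0xf4,0x28}
query mem[0x18]=0x74, mem[0x03]=0xf4, mem[0x1d]=0x54, mem[0x20]=0x69, mem[0x21]=0x85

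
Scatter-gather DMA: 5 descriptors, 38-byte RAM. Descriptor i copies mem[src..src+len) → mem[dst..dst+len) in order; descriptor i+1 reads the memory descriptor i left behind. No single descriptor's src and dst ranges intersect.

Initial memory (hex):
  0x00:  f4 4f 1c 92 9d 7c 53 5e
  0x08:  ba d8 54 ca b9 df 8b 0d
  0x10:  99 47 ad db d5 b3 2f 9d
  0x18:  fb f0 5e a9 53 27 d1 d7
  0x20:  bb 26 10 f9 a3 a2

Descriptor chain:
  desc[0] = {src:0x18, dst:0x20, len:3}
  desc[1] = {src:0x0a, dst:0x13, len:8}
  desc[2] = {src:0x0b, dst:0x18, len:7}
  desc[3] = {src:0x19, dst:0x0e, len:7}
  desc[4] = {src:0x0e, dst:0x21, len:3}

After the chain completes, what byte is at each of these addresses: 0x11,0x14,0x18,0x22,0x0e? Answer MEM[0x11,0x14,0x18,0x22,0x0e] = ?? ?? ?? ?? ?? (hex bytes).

#0 dst[0x20+3] := {0xfb,0xf0,0x5e}
#1 dst[0x13+8] := {0x54,0xca,0xb9,0xdf,0x8b,0x0d,0x99,0x47}
#2 dst[0x18+7] := {0xca,0xb9,0xdf,0x8b,0x0d,0x99,0x47}
#3 dst[0x0e+7] := {0xb9,0xdf,0x8b,0x0d,0x99,0x47,0xd7}
#4 dst[0x21+3] := {0xb9,0xdf,0x8b}
query mem[0x11]=0x0d, mem[0x14]=0xd7, mem[0x18]=0xca, mem[0x22]=0xdf, mem[0x0e]=0xb9

MEM[0x11,0x14,0x18,0x22,0x0e] = 0d d7 ca df b9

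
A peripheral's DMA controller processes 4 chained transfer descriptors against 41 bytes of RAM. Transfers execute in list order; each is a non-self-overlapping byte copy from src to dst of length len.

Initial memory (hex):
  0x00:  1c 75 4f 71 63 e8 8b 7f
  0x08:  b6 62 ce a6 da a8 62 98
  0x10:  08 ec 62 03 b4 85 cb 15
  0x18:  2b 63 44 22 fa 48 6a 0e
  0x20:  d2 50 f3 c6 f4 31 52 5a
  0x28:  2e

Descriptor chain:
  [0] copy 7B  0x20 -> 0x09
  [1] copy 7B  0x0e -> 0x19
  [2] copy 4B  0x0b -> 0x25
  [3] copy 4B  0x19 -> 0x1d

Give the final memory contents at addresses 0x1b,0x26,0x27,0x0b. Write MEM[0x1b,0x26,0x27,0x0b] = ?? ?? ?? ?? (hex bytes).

D0: mem[0x09..0x0f] <- [d2 50 f3 c6 f4 31 52]
D1: mem[0x19..0x1f] <- [31 52 08 ec 62 03 b4]
D2: mem[0x25..0x28] <- [f3 c6 f4 31]
D3: mem[0x1d..0x20] <- [31 52 08 ec]
query mem[0x1b]=0x08, mem[0x26]=0xc6, mem[0x27]=0xf4, mem[0x0b]=0xf3

MEM[0x1b,0x26,0x27,0x0b] = 08 c6 f4 f3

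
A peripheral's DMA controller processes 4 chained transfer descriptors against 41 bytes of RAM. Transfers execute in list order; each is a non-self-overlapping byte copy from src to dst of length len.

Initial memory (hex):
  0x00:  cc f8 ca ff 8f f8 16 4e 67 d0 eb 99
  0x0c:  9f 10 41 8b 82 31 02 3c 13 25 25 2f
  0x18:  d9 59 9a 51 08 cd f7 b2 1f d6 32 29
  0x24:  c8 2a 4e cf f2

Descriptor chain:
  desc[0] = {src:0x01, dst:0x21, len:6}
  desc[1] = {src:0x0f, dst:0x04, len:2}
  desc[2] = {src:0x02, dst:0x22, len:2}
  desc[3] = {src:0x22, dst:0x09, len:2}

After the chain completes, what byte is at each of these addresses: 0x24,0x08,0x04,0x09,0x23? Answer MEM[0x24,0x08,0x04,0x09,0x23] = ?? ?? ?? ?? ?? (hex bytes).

#0 dst[0x21+6] := {0xf8,0xca,0xff,0x8f,0xf8,0x16}
#1 dst[0x04+2] := {0x8b,0x82}
#2 dst[0x22+2] := {0xca,0xff}
#3 dst[0x09+2] := {0xca,0xff}
query mem[0x24]=0x8f, mem[0x08]=0x67, mem[0x04]=0x8b, mem[0x09]=0xca, mem[0x23]=0xff

MEM[0x24,0x08,0x04,0x09,0x23] = 8f 67 8b ca ff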